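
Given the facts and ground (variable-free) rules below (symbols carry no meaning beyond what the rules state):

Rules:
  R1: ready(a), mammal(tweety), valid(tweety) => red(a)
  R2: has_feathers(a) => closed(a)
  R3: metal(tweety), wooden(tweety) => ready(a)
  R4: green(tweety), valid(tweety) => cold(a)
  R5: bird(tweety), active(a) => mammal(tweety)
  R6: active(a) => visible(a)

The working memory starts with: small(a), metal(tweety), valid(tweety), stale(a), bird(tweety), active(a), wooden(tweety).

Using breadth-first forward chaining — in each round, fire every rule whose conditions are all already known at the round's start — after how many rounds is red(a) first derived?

Round 1: R3 [metal(tweety), wooden(tweety) => ready(a)]; R5 [bird(tweety), active(a) => mammal(tweety)]; R6 [active(a) => visible(a)]. Adds ready(a), mammal(tweety), visible(a).
Round 2: R1 [ready(a), mammal(tweety), valid(tweety) => red(a)]. Adds red(a).
red(a) first appears in round 2.

2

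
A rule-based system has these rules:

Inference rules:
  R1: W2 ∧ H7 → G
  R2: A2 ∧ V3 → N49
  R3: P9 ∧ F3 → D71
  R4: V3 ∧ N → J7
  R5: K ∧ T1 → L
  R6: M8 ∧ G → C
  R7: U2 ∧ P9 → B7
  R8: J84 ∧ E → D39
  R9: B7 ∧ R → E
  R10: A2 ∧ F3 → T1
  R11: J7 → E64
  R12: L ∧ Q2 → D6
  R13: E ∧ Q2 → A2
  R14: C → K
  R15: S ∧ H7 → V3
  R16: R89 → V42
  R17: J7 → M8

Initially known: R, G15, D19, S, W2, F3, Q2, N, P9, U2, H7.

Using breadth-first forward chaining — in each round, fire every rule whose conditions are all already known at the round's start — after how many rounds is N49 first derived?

4

Round 1 — R1, R3, R7, R15, derive G, D71, B7, V3.
Round 2 — R4, R9, derive J7, E.
Round 3 — R11, R13, R17, derive E64, A2, M8.
Round 4 — R2, R6, R10, derive N49, C, T1.
N49 first appears in round 4.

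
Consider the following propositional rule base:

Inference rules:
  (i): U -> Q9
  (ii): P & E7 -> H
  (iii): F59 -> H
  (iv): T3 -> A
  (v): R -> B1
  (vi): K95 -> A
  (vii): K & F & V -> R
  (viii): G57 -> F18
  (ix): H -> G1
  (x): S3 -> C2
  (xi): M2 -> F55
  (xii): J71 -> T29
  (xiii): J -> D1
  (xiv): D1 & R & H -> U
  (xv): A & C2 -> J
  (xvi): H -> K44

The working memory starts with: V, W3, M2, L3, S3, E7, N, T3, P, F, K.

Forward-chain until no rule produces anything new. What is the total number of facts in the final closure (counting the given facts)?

23

Round 1: (ii) [P & E7 -> H]; (iv) [T3 -> A]; (vii) [K & F & V -> R]; (x) [S3 -> C2]; (xi) [M2 -> F55]. Adds H, A, R, C2, F55.
Round 2: (v) [R -> B1]; (ix) [H -> G1]; (xv) [A & C2 -> J]; (xvi) [H -> K44]. Adds B1, G1, J, K44.
Round 3: (xiii) [J -> D1]. Adds D1.
Round 4: (xiv) [D1 & R & H -> U]. Adds U.
Round 5: (i) [U -> Q9]. Adds Q9.
Closure: {A, B1, C2, D1, E7, F, F55, G1, H, J, K, K44, L3, M2, N, P, Q9, R, S3, T3, U, V, W3} — 23 facts.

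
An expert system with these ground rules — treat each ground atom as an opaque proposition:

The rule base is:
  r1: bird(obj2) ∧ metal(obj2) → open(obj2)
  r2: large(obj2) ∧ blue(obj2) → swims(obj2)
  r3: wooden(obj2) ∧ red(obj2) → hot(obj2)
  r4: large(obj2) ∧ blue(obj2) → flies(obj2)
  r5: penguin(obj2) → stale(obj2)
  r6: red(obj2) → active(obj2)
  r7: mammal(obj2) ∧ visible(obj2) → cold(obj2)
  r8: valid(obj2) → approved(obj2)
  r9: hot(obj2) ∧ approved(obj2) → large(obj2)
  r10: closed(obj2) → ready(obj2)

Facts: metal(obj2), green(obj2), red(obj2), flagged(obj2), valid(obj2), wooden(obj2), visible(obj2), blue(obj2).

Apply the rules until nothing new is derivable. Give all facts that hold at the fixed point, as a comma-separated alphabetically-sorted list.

active(obj2), approved(obj2), blue(obj2), flagged(obj2), flies(obj2), green(obj2), hot(obj2), large(obj2), metal(obj2), red(obj2), swims(obj2), valid(obj2), visible(obj2), wooden(obj2)

Round 1 — r3, r6, r8, derive hot(obj2), active(obj2), approved(obj2).
Round 2 — r9, derive large(obj2).
Round 3 — r2, r4, derive swims(obj2), flies(obj2).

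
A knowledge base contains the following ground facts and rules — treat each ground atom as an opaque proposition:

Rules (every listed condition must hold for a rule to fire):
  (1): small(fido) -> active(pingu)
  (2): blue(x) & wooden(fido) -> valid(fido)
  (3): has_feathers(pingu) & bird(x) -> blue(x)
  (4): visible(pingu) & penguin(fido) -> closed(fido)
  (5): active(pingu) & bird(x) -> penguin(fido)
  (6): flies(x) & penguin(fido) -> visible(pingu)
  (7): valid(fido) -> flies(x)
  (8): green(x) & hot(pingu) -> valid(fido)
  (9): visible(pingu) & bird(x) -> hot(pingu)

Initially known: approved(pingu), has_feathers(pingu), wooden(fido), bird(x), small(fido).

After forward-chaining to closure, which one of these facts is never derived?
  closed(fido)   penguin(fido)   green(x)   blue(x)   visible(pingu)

green(x)

[1] (1) [small(fido) -> active(pingu)]; (3) [has_feathers(pingu) & bird(x) -> blue(x)]. ⇒ new: active(pingu), blue(x).
[2] (2) [blue(x) & wooden(fido) -> valid(fido)]; (5) [active(pingu) & bird(x) -> penguin(fido)]. ⇒ new: valid(fido), penguin(fido).
[3] (7) [valid(fido) -> flies(x)]. ⇒ new: flies(x).
[4] (6) [flies(x) & penguin(fido) -> visible(pingu)]. ⇒ new: visible(pingu).
[5] (4) [visible(pingu) & penguin(fido) -> closed(fido)]; (9) [visible(pingu) & bird(x) -> hot(pingu)]. ⇒ new: closed(fido), hot(pingu).
Derived: closed(fido) (round 5), visible(pingu) (round 4), penguin(fido) (round 2), blue(x) (round 1). green(x) never appears in any round.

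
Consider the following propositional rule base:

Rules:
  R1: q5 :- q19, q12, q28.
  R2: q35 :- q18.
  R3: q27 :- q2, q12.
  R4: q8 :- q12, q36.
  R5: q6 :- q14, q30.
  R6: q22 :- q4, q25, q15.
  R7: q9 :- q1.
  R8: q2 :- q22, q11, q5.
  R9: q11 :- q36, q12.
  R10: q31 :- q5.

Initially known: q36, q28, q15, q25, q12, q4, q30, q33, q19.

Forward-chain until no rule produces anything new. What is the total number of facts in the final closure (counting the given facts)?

16

Round 1 — R1, R4, R6, R9, derive q5, q8, q22, q11.
Round 2 — R8, R10, derive q2, q31.
Round 3 — R3, derive q27.
Closure: {q11, q12, q15, q19, q2, q22, q25, q27, q28, q30, q31, q33, q36, q4, q5, q8} — 16 facts.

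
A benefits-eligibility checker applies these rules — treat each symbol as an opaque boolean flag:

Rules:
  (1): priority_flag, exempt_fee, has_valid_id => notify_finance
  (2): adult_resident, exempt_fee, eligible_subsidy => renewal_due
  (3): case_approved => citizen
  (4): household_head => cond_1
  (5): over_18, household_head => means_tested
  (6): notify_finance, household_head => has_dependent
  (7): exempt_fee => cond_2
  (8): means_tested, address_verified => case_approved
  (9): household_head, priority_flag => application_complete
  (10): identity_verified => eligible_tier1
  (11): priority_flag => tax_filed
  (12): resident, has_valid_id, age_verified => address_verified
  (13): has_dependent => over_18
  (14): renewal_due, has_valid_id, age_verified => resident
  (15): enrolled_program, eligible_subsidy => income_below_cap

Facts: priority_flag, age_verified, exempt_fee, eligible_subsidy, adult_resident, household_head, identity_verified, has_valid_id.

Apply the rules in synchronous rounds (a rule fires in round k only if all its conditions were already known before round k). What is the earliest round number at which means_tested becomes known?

Round 1: (1) [priority_flag, exempt_fee, has_valid_id => notify_finance]; (2) [adult_resident, exempt_fee, eligible_subsidy => renewal_due]; (4) [household_head => cond_1]; (7) [exempt_fee => cond_2]; (9) [household_head, priority_flag => application_complete]; (10) [identity_verified => eligible_tier1]; (11) [priority_flag => tax_filed]. New: notify_finance, renewal_due, cond_1, cond_2, application_complete, eligible_tier1, tax_filed.
Round 2: (6) [notify_finance, household_head => has_dependent]; (14) [renewal_due, has_valid_id, age_verified => resident]. New: has_dependent, resident.
Round 3: (12) [resident, has_valid_id, age_verified => address_verified]; (13) [has_dependent => over_18]. New: address_verified, over_18.
Round 4: (5) [over_18, household_head => means_tested]. New: means_tested.
means_tested first appears in round 4.

4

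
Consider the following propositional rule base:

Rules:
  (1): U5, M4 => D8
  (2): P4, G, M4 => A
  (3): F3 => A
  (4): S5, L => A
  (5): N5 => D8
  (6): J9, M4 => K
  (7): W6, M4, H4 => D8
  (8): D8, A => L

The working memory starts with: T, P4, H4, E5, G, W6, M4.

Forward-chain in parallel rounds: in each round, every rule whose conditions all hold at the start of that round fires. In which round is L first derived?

Round 1: (2) [P4, G, M4 => A]; (7) [W6, M4, H4 => D8]. Adds A, D8.
Round 2: (8) [D8, A => L]. Adds L.
L first appears in round 2.

2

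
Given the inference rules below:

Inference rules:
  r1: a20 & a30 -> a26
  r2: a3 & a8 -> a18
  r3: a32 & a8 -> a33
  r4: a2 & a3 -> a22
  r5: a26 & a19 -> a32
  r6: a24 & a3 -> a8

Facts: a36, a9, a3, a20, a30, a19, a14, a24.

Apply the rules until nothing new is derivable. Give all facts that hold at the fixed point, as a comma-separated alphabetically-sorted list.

a14, a18, a19, a20, a24, a26, a3, a30, a32, a33, a36, a8, a9

Round 1 fires r1, r6, giving a26, a8.
Round 2 fires r2, r5, giving a18, a32.
Round 3 fires r3, giving a33.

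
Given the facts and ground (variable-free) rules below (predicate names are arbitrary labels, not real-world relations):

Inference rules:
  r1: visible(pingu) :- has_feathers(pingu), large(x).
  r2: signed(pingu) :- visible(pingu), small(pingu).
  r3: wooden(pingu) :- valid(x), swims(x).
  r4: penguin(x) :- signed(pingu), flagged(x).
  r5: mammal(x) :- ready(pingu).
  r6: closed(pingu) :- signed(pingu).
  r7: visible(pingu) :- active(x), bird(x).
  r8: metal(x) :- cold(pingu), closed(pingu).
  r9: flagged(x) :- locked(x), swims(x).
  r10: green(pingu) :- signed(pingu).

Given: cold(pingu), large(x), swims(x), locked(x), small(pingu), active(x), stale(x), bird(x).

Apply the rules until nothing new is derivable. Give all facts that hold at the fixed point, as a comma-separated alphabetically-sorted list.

[1] r7 [visible(pingu) :- active(x), bird(x).]; r9 [flagged(x) :- locked(x), swims(x).]. ⇒ new: visible(pingu), flagged(x).
[2] r2 [signed(pingu) :- visible(pingu), small(pingu).]. ⇒ new: signed(pingu).
[3] r4 [penguin(x) :- signed(pingu), flagged(x).]; r6 [closed(pingu) :- signed(pingu).]; r10 [green(pingu) :- signed(pingu).]. ⇒ new: penguin(x), closed(pingu), green(pingu).
[4] r8 [metal(x) :- cold(pingu), closed(pingu).]. ⇒ new: metal(x).

active(x), bird(x), closed(pingu), cold(pingu), flagged(x), green(pingu), large(x), locked(x), metal(x), penguin(x), signed(pingu), small(pingu), stale(x), swims(x), visible(pingu)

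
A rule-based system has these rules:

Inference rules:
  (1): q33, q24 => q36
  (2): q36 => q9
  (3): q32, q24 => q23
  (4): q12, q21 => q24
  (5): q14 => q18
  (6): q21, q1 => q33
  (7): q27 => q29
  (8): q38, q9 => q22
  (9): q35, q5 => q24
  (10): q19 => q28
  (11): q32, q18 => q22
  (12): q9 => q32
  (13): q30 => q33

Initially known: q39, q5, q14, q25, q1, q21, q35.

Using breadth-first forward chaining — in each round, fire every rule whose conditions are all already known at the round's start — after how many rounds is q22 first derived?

Round 1: (5) [q14 => q18]; (6) [q21, q1 => q33]; (9) [q35, q5 => q24]. New: q18, q33, q24.
Round 2: (1) [q33, q24 => q36]. New: q36.
Round 3: (2) [q36 => q9]. New: q9.
Round 4: (12) [q9 => q32]. New: q32.
Round 5: (3) [q32, q24 => q23]; (11) [q32, q18 => q22]. New: q23, q22.
q22 first appears in round 5.

5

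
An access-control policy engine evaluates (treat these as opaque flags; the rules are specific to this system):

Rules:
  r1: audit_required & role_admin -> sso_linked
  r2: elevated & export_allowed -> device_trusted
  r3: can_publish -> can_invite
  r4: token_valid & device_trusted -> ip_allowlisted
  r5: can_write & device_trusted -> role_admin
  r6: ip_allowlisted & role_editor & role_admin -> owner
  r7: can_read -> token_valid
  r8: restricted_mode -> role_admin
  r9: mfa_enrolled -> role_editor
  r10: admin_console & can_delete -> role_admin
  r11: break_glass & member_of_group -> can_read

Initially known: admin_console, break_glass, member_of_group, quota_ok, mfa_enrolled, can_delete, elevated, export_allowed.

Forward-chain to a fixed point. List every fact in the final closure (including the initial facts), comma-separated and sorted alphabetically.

admin_console, break_glass, can_delete, can_read, device_trusted, elevated, export_allowed, ip_allowlisted, member_of_group, mfa_enrolled, owner, quota_ok, role_admin, role_editor, token_valid

[1] r2 [elevated & export_allowed -> device_trusted]; r9 [mfa_enrolled -> role_editor]; r10 [admin_console & can_delete -> role_admin]; r11 [break_glass & member_of_group -> can_read]. ⇒ new: device_trusted, role_editor, role_admin, can_read.
[2] r7 [can_read -> token_valid]. ⇒ new: token_valid.
[3] r4 [token_valid & device_trusted -> ip_allowlisted]. ⇒ new: ip_allowlisted.
[4] r6 [ip_allowlisted & role_editor & role_admin -> owner]. ⇒ new: owner.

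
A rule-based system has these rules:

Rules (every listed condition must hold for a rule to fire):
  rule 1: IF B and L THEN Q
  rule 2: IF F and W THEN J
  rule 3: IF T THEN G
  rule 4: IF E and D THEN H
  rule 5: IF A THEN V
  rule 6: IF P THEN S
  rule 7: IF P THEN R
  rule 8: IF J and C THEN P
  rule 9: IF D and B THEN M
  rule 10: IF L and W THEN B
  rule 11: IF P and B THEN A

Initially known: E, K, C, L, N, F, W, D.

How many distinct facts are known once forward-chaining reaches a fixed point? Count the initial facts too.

Round 1: rule 2 [IF F and W THEN J]; rule 4 [IF E and D THEN H]; rule 10 [IF L and W THEN B]. Adds J, H, B.
Round 2: rule 1 [IF B and L THEN Q]; rule 8 [IF J and C THEN P]; rule 9 [IF D and B THEN M]. Adds Q, P, M.
Round 3: rule 6 [IF P THEN S]; rule 7 [IF P THEN R]; rule 11 [IF P and B THEN A]. Adds S, R, A.
Round 4: rule 5 [IF A THEN V]. Adds V.
Closure: {A, B, C, D, E, F, H, J, K, L, M, N, P, Q, R, S, V, W} — 18 facts.

18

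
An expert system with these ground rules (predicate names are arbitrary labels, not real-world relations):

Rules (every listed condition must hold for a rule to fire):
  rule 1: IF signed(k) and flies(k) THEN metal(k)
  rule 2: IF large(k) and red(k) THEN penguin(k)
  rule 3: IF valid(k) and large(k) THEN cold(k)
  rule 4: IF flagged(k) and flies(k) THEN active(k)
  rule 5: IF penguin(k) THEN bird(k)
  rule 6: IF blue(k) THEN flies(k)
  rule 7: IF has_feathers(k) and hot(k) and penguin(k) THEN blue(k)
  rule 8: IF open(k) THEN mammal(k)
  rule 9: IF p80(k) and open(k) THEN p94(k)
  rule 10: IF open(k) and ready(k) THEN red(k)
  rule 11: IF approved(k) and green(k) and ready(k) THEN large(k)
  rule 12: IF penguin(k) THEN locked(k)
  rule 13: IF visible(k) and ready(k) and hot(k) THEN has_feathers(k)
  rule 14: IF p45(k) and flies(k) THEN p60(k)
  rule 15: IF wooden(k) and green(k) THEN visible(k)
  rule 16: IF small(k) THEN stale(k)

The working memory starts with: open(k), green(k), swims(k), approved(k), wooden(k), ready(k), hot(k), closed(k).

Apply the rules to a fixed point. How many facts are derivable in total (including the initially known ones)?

18

[1] rule 8 [IF open(k) THEN mammal(k)]; rule 10 [IF open(k) and ready(k) THEN red(k)]; rule 11 [IF approved(k) and green(k) and ready(k) THEN large(k)]; rule 15 [IF wooden(k) and green(k) THEN visible(k)]. ⇒ new: mammal(k), red(k), large(k), visible(k).
[2] rule 2 [IF large(k) and red(k) THEN penguin(k)]; rule 13 [IF visible(k) and ready(k) and hot(k) THEN has_feathers(k)]. ⇒ new: penguin(k), has_feathers(k).
[3] rule 5 [IF penguin(k) THEN bird(k)]; rule 7 [IF has_feathers(k) and hot(k) and penguin(k) THEN blue(k)]; rule 12 [IF penguin(k) THEN locked(k)]. ⇒ new: bird(k), blue(k), locked(k).
[4] rule 6 [IF blue(k) THEN flies(k)]. ⇒ new: flies(k).
Closure: {approved(k), bird(k), blue(k), closed(k), flies(k), green(k), has_feathers(k), hot(k), large(k), locked(k), mammal(k), open(k), penguin(k), ready(k), red(k), swims(k), visible(k), wooden(k)} — 18 facts.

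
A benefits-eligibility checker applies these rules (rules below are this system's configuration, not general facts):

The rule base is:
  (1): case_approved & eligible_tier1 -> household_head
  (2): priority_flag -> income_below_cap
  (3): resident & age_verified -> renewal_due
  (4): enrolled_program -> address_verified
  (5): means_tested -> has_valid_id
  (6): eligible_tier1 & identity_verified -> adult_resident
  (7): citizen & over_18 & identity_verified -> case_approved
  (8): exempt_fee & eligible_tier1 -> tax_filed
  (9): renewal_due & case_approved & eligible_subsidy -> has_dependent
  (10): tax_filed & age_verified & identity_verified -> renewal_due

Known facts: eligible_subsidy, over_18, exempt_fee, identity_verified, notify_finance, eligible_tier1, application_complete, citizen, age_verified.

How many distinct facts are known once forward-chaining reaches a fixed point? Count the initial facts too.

Round 1 — (6), (7), (8), derive adult_resident, case_approved, tax_filed.
Round 2 — (1), (10), derive household_head, renewal_due.
Round 3 — (9), derive has_dependent.
Closure: {adult_resident, age_verified, application_complete, case_approved, citizen, eligible_subsidy, eligible_tier1, exempt_fee, has_dependent, household_head, identity_verified, notify_finance, over_18, renewal_due, tax_filed} — 15 facts.

15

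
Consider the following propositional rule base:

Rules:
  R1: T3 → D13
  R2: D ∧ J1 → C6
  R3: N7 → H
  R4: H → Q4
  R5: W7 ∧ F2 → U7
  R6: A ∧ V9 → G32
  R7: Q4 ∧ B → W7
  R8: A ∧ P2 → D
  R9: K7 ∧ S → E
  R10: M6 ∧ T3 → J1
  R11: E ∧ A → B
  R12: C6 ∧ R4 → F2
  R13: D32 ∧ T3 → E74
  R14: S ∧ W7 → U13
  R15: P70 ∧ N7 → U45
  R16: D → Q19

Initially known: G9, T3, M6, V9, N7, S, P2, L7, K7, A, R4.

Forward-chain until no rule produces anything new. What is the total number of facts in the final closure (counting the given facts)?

25

Round 1 fires R1, R3, R6, R8, R9, R10, giving D13, H, G32, D, E, J1.
Round 2 fires R2, R4, R11, R16, giving C6, Q4, B, Q19.
Round 3 fires R7, R12, giving W7, F2.
Round 4 fires R5, R14, giving U7, U13.
Closure: {A, B, C6, D, D13, E, F2, G32, G9, H, J1, K7, L7, M6, N7, P2, Q19, Q4, R4, S, T3, U13, U7, V9, W7} — 25 facts.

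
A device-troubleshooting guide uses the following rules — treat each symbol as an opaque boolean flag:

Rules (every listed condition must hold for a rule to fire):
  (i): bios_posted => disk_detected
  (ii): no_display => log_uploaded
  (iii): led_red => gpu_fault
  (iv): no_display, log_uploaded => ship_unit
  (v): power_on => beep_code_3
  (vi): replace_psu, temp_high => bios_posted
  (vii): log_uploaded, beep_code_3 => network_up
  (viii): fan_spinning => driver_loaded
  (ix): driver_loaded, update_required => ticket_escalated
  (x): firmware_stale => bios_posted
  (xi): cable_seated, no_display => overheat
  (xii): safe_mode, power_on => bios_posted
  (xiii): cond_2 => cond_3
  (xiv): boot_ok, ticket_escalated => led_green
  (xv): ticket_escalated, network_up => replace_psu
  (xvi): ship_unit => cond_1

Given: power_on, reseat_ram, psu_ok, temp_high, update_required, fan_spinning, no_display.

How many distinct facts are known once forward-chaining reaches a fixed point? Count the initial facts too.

17

[1] (ii) [no_display => log_uploaded]; (v) [power_on => beep_code_3]; (viii) [fan_spinning => driver_loaded]. ⇒ new: log_uploaded, beep_code_3, driver_loaded.
[2] (iv) [no_display, log_uploaded => ship_unit]; (vii) [log_uploaded, beep_code_3 => network_up]; (ix) [driver_loaded, update_required => ticket_escalated]. ⇒ new: ship_unit, network_up, ticket_escalated.
[3] (xv) [ticket_escalated, network_up => replace_psu]; (xvi) [ship_unit => cond_1]. ⇒ new: replace_psu, cond_1.
[4] (vi) [replace_psu, temp_high => bios_posted]. ⇒ new: bios_posted.
[5] (i) [bios_posted => disk_detected]. ⇒ new: disk_detected.
Closure: {beep_code_3, bios_posted, cond_1, disk_detected, driver_loaded, fan_spinning, log_uploaded, network_up, no_display, power_on, psu_ok, replace_psu, reseat_ram, ship_unit, temp_high, ticket_escalated, update_required} — 17 facts.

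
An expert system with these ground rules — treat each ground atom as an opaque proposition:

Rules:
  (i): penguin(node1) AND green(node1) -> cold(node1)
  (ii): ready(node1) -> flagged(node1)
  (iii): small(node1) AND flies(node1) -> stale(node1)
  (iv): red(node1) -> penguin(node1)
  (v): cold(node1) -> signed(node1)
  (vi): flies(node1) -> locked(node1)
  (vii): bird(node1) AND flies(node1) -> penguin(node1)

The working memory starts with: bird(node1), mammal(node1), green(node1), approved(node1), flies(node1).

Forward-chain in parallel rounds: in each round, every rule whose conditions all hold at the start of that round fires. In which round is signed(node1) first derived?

Round 1 fires (vi), (vii), giving locked(node1), penguin(node1).
Round 2 fires (i), giving cold(node1).
Round 3 fires (v), giving signed(node1).
signed(node1) first appears in round 3.

3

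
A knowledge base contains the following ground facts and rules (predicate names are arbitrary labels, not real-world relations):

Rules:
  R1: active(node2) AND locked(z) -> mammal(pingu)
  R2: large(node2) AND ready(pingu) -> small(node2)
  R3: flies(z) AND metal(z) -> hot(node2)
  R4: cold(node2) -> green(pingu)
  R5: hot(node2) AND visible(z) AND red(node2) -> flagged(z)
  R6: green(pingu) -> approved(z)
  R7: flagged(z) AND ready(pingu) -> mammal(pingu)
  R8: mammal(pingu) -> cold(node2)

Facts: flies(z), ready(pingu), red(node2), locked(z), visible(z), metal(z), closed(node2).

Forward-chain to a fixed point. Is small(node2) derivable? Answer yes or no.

Round 1: R3 [flies(z) AND metal(z) -> hot(node2)]. Adds hot(node2).
Round 2: R5 [hot(node2) AND visible(z) AND red(node2) -> flagged(z)]. Adds flagged(z).
Round 3: R7 [flagged(z) AND ready(pingu) -> mammal(pingu)]. Adds mammal(pingu).
Round 4: R8 [mammal(pingu) -> cold(node2)]. Adds cold(node2).
Round 5: R4 [cold(node2) -> green(pingu)]. Adds green(pingu).
Round 6: R6 [green(pingu) -> approved(z)]. Adds approved(z).
Fixed point reached. small(node2) is concluded only by R2; R2 needs large(node2) (never derived).

no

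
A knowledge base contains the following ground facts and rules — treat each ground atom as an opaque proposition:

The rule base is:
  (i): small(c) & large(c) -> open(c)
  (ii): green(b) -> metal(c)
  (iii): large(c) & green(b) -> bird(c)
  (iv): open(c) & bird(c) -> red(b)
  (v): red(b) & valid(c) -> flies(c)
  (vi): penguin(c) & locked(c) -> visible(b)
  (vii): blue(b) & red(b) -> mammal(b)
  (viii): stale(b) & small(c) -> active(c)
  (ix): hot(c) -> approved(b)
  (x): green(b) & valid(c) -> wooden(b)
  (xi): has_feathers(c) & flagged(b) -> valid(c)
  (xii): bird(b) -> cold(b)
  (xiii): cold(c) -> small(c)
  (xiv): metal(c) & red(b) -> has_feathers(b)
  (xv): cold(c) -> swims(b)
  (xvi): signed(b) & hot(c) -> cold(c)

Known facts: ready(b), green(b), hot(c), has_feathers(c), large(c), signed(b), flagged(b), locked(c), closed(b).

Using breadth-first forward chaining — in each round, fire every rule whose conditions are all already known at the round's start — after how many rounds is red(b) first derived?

4

[1] (ii) [green(b) -> metal(c)]; (iii) [large(c) & green(b) -> bird(c)]; (ix) [hot(c) -> approved(b)]; (xi) [has_feathers(c) & flagged(b) -> valid(c)]; (xvi) [signed(b) & hot(c) -> cold(c)]. ⇒ new: metal(c), bird(c), approved(b), valid(c), cold(c).
[2] (x) [green(b) & valid(c) -> wooden(b)]; (xiii) [cold(c) -> small(c)]; (xv) [cold(c) -> swims(b)]. ⇒ new: wooden(b), small(c), swims(b).
[3] (i) [small(c) & large(c) -> open(c)]. ⇒ new: open(c).
[4] (iv) [open(c) & bird(c) -> red(b)]. ⇒ new: red(b).
red(b) first appears in round 4.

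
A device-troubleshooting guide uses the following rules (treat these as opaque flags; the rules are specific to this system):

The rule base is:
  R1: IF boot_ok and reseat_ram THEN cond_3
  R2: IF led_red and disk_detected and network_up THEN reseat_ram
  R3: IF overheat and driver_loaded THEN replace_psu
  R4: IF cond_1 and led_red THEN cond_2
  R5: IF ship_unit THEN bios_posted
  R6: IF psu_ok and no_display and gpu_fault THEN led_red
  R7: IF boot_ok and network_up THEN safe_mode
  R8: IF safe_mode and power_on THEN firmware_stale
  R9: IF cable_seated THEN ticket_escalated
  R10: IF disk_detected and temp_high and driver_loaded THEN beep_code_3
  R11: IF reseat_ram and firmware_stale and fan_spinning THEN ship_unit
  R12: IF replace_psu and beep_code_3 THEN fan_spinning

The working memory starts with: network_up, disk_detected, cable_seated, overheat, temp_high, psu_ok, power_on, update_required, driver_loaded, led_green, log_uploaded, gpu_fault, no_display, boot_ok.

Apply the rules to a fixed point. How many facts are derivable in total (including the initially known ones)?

25

[1] R3 [IF overheat and driver_loaded THEN replace_psu]; R6 [IF psu_ok and no_display and gpu_fault THEN led_red]; R7 [IF boot_ok and network_up THEN safe_mode]; R9 [IF cable_seated THEN ticket_escalated]; R10 [IF disk_detected and temp_high and driver_loaded THEN beep_code_3]. ⇒ new: replace_psu, led_red, safe_mode, ticket_escalated, beep_code_3.
[2] R2 [IF led_red and disk_detected and network_up THEN reseat_ram]; R8 [IF safe_mode and power_on THEN firmware_stale]; R12 [IF replace_psu and beep_code_3 THEN fan_spinning]. ⇒ new: reseat_ram, firmware_stale, fan_spinning.
[3] R1 [IF boot_ok and reseat_ram THEN cond_3]; R11 [IF reseat_ram and firmware_stale and fan_spinning THEN ship_unit]. ⇒ new: cond_3, ship_unit.
[4] R5 [IF ship_unit THEN bios_posted]. ⇒ new: bios_posted.
Closure: {beep_code_3, bios_posted, boot_ok, cable_seated, cond_3, disk_detected, driver_loaded, fan_spinning, firmware_stale, gpu_fault, led_green, led_red, log_uploaded, network_up, no_display, overheat, power_on, psu_ok, replace_psu, reseat_ram, safe_mode, ship_unit, temp_high, ticket_escalated, update_required} — 25 facts.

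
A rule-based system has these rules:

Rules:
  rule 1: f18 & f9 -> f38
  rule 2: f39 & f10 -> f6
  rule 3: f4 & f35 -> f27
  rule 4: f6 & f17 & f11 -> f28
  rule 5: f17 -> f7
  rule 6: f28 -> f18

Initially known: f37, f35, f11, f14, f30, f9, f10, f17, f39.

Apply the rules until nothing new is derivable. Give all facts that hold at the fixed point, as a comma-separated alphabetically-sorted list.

Round 1 fires rule 2, rule 5, giving f6, f7.
Round 2 fires rule 4, giving f28.
Round 3 fires rule 6, giving f18.
Round 4 fires rule 1, giving f38.

f10, f11, f14, f17, f18, f28, f30, f35, f37, f38, f39, f6, f7, f9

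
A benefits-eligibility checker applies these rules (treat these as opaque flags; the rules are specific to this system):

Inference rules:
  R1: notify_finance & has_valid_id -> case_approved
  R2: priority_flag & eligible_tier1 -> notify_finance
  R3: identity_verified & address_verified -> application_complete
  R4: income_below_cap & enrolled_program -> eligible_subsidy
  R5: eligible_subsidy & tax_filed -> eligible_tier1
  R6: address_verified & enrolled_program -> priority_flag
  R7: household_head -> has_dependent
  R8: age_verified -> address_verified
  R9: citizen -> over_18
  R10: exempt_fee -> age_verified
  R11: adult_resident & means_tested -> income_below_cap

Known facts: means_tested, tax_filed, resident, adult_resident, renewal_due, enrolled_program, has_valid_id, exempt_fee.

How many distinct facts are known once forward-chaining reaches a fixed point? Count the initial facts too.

16

[1] R10 [exempt_fee -> age_verified]; R11 [adult_resident & means_tested -> income_below_cap]. ⇒ new: age_verified, income_below_cap.
[2] R4 [income_below_cap & enrolled_program -> eligible_subsidy]; R8 [age_verified -> address_verified]. ⇒ new: eligible_subsidy, address_verified.
[3] R5 [eligible_subsidy & tax_filed -> eligible_tier1]; R6 [address_verified & enrolled_program -> priority_flag]. ⇒ new: eligible_tier1, priority_flag.
[4] R2 [priority_flag & eligible_tier1 -> notify_finance]. ⇒ new: notify_finance.
[5] R1 [notify_finance & has_valid_id -> case_approved]. ⇒ new: case_approved.
Closure: {address_verified, adult_resident, age_verified, case_approved, eligible_subsidy, eligible_tier1, enrolled_program, exempt_fee, has_valid_id, income_below_cap, means_tested, notify_finance, priority_flag, renewal_due, resident, tax_filed} — 16 facts.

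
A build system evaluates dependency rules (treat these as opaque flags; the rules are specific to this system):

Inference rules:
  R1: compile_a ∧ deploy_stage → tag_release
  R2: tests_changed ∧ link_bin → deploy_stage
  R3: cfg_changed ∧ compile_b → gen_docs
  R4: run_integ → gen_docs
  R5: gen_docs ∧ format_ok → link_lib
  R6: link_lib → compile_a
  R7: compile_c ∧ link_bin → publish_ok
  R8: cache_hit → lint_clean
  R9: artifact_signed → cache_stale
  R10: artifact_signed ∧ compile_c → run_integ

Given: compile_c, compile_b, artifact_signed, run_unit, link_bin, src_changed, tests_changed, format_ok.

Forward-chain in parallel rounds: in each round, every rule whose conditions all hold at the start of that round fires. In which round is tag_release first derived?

Round 1 — R2, R7, R9, R10, derive deploy_stage, publish_ok, cache_stale, run_integ.
Round 2 — R4, derive gen_docs.
Round 3 — R5, derive link_lib.
Round 4 — R6, derive compile_a.
Round 5 — R1, derive tag_release.
tag_release first appears in round 5.

5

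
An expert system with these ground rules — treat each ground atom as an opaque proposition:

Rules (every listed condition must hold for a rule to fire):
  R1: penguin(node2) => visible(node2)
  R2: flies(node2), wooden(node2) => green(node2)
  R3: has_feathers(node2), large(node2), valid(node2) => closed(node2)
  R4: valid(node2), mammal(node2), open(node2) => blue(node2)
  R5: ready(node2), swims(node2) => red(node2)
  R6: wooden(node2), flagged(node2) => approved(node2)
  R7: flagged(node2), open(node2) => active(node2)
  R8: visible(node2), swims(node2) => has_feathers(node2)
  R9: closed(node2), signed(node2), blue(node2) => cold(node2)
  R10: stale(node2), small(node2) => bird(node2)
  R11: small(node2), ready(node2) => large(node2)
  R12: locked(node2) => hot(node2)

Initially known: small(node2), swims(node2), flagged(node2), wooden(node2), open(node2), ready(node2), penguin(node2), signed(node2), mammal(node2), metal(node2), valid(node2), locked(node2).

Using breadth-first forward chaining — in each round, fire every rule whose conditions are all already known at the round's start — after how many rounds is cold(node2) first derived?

Round 1 fires R1, R4, R5, R6, R7, R11, R12, giving visible(node2), blue(node2), red(node2), approved(node2), active(node2), large(node2), hot(node2).
Round 2 fires R8, giving has_feathers(node2).
Round 3 fires R3, giving closed(node2).
Round 4 fires R9, giving cold(node2).
cold(node2) first appears in round 4.

4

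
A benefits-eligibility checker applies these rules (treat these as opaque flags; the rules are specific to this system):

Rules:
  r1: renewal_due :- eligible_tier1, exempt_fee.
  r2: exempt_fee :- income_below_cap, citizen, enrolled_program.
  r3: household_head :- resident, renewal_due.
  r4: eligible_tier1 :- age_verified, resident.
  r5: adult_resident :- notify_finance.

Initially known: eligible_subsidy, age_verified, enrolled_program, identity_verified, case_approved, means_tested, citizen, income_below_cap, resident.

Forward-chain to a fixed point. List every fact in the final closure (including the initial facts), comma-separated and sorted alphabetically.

Round 1 — r2, r4, derive exempt_fee, eligible_tier1.
Round 2 — r1, derive renewal_due.
Round 3 — r3, derive household_head.

age_verified, case_approved, citizen, eligible_subsidy, eligible_tier1, enrolled_program, exempt_fee, household_head, identity_verified, income_below_cap, means_tested, renewal_due, resident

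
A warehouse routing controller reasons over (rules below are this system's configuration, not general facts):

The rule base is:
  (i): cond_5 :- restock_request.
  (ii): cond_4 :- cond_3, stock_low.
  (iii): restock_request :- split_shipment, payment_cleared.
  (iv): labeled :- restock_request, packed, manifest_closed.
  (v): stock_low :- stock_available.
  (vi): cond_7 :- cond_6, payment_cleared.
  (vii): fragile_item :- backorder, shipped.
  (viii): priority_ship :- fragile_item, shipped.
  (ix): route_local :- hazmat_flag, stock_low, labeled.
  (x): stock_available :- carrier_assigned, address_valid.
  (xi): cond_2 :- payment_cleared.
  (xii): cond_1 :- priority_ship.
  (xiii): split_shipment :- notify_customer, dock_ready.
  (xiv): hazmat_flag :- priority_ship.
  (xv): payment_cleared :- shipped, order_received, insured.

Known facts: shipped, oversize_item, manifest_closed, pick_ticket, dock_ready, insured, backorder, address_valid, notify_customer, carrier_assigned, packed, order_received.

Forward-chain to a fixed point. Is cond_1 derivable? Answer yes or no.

yes

Round 1: (vii) [fragile_item :- backorder, shipped.]; (x) [stock_available :- carrier_assigned, address_valid.]; (xiii) [split_shipment :- notify_customer, dock_ready.]; (xv) [payment_cleared :- shipped, order_received, insured.]. New: fragile_item, stock_available, split_shipment, payment_cleared.
Round 2: (iii) [restock_request :- split_shipment, payment_cleared.]; (v) [stock_low :- stock_available.]; (viii) [priority_ship :- fragile_item, shipped.]; (xi) [cond_2 :- payment_cleared.]. New: restock_request, stock_low, priority_ship, cond_2.
Round 3: (i) [cond_5 :- restock_request.]; (iv) [labeled :- restock_request, packed, manifest_closed.]; (xii) [cond_1 :- priority_ship.]; (xiv) [hazmat_flag :- priority_ship.]. New: cond_5, labeled, cond_1, hazmat_flag.
Round 4: (ix) [route_local :- hazmat_flag, stock_low, labeled.]. New: route_local.
cond_1 appears in round 3, so it is derivable.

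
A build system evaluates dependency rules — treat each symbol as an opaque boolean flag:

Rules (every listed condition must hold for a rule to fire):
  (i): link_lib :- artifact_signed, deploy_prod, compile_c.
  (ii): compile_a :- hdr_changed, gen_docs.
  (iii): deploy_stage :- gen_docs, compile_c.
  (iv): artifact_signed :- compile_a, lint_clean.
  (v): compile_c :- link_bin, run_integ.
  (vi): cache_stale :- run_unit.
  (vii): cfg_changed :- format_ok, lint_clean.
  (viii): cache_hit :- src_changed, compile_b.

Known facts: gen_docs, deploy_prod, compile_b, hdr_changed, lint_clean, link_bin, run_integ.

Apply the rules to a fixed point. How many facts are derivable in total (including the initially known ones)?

[1] (ii) [compile_a :- hdr_changed, gen_docs.]; (v) [compile_c :- link_bin, run_integ.]. ⇒ new: compile_a, compile_c.
[2] (iii) [deploy_stage :- gen_docs, compile_c.]; (iv) [artifact_signed :- compile_a, lint_clean.]. ⇒ new: deploy_stage, artifact_signed.
[3] (i) [link_lib :- artifact_signed, deploy_prod, compile_c.]. ⇒ new: link_lib.
Closure: {artifact_signed, compile_a, compile_b, compile_c, deploy_prod, deploy_stage, gen_docs, hdr_changed, link_bin, link_lib, lint_clean, run_integ} — 12 facts.

12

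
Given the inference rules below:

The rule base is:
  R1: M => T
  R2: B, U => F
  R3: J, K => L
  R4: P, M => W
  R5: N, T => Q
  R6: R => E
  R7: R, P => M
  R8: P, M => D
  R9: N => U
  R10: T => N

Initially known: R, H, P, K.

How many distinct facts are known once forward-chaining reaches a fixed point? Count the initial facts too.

12

Round 1: R6 [R => E]; R7 [R, P => M]. New: E, M.
Round 2: R1 [M => T]; R4 [P, M => W]; R8 [P, M => D]. New: T, W, D.
Round 3: R10 [T => N]. New: N.
Round 4: R5 [N, T => Q]; R9 [N => U]. New: Q, U.
Closure: {D, E, H, K, M, N, P, Q, R, T, U, W} — 12 facts.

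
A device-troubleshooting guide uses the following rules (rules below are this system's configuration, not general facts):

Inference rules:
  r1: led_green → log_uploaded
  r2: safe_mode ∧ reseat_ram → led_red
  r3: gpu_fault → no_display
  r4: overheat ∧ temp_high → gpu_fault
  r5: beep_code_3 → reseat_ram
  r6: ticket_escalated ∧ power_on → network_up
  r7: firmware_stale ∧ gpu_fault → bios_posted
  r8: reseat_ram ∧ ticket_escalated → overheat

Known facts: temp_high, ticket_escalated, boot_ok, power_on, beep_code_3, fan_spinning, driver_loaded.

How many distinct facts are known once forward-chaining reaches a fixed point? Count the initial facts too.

12

Round 1: r5 [beep_code_3 → reseat_ram]; r6 [ticket_escalated ∧ power_on → network_up]. New: reseat_ram, network_up.
Round 2: r8 [reseat_ram ∧ ticket_escalated → overheat]. New: overheat.
Round 3: r4 [overheat ∧ temp_high → gpu_fault]. New: gpu_fault.
Round 4: r3 [gpu_fault → no_display]. New: no_display.
Closure: {beep_code_3, boot_ok, driver_loaded, fan_spinning, gpu_fault, network_up, no_display, overheat, power_on, reseat_ram, temp_high, ticket_escalated} — 12 facts.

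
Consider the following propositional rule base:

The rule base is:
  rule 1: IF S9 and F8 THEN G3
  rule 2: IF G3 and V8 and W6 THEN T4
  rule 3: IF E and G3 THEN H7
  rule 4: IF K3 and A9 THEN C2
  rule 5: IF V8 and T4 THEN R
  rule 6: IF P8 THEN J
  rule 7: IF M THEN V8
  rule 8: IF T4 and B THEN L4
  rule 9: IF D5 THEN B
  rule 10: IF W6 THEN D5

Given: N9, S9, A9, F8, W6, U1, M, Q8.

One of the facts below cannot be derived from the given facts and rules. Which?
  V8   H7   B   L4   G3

Round 1: rule 1 [IF S9 and F8 THEN G3]; rule 7 [IF M THEN V8]; rule 10 [IF W6 THEN D5]. Adds G3, V8, D5.
Round 2: rule 2 [IF G3 and V8 and W6 THEN T4]; rule 9 [IF D5 THEN B]. Adds T4, B.
Round 3: rule 5 [IF V8 and T4 THEN R]; rule 8 [IF T4 and B THEN L4]. Adds R, L4.
Derived: G3 (round 1), V8 (round 1), L4 (round 3), B (round 2). H7 never appears in any round.

H7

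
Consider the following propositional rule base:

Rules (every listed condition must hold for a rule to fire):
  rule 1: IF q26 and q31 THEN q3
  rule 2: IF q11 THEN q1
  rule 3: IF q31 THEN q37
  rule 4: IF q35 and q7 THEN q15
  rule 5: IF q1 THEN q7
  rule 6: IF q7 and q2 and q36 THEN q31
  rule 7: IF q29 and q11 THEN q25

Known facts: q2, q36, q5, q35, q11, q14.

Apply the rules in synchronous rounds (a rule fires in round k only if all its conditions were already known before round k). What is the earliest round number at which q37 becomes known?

Round 1: rule 2 [IF q11 THEN q1]. Adds q1.
Round 2: rule 5 [IF q1 THEN q7]. Adds q7.
Round 3: rule 4 [IF q35 and q7 THEN q15]; rule 6 [IF q7 and q2 and q36 THEN q31]. Adds q15, q31.
Round 4: rule 3 [IF q31 THEN q37]. Adds q37.
q37 first appears in round 4.

4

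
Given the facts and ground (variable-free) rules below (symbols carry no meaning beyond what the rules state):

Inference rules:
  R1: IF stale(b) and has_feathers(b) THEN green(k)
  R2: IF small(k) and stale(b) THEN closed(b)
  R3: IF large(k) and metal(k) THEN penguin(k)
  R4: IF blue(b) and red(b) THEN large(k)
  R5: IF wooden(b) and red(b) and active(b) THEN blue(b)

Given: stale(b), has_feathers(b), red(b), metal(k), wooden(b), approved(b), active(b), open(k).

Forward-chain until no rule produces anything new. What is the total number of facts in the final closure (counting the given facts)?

[1] R1 [IF stale(b) and has_feathers(b) THEN green(k)]; R5 [IF wooden(b) and red(b) and active(b) THEN blue(b)]. ⇒ new: green(k), blue(b).
[2] R4 [IF blue(b) and red(b) THEN large(k)]. ⇒ new: large(k).
[3] R3 [IF large(k) and metal(k) THEN penguin(k)]. ⇒ new: penguin(k).
Closure: {active(b), approved(b), blue(b), green(k), has_feathers(b), large(k), metal(k), open(k), penguin(k), red(b), stale(b), wooden(b)} — 12 facts.

12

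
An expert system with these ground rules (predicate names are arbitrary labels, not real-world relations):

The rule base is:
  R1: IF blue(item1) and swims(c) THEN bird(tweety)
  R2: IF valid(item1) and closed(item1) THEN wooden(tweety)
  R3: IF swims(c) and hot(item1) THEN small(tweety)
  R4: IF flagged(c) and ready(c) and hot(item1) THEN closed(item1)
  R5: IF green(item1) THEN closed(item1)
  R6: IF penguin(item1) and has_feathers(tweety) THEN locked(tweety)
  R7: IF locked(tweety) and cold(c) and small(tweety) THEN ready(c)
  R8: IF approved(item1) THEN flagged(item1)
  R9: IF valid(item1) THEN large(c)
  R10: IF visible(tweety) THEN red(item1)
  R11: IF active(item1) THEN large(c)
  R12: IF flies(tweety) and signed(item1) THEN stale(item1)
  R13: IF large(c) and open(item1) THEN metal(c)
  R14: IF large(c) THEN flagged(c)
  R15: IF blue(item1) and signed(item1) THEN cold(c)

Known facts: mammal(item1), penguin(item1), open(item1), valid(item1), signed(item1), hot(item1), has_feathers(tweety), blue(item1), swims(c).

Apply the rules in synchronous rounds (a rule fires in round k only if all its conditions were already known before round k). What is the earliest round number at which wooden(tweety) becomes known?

Round 1: R1 [IF blue(item1) and swims(c) THEN bird(tweety)]; R3 [IF swims(c) and hot(item1) THEN small(tweety)]; R6 [IF penguin(item1) and has_feathers(tweety) THEN locked(tweety)]; R9 [IF valid(item1) THEN large(c)]; R15 [IF blue(item1) and signed(item1) THEN cold(c)]. New: bird(tweety), small(tweety), locked(tweety), large(c), cold(c).
Round 2: R7 [IF locked(tweety) and cold(c) and small(tweety) THEN ready(c)]; R13 [IF large(c) and open(item1) THEN metal(c)]; R14 [IF large(c) THEN flagged(c)]. New: ready(c), metal(c), flagged(c).
Round 3: R4 [IF flagged(c) and ready(c) and hot(item1) THEN closed(item1)]. New: closed(item1).
Round 4: R2 [IF valid(item1) and closed(item1) THEN wooden(tweety)]. New: wooden(tweety).
wooden(tweety) first appears in round 4.

4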